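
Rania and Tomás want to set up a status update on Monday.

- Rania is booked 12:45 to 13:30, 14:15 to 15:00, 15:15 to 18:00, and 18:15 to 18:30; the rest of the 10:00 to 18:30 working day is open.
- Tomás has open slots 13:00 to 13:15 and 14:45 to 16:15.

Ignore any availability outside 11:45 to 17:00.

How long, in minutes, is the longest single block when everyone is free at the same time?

15 minutes

Rania free within 10:00–18:30: 10:00–12:45, 13:30–14:15, 15:00–15:15, 18:00–18:15.
Rania ∩ Tomás: 15:00–15:15.
Restricted to 11:45–17:00: 15:00–15:15.
Single common window of 15 minutes.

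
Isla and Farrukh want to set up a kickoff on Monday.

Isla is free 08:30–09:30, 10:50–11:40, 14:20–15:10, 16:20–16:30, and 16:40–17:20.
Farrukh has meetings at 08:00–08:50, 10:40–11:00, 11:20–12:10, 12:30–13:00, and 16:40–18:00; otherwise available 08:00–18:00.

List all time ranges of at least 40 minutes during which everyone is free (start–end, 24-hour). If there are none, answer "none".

08:50–09:30, 14:20–15:10

Farrukh free within 08:00–18:00: 08:50–10:40, 11:00–11:20, 12:10–12:30, 13:00–16:40.
Isla ∩ Farrukh: 08:50–09:30, 11:00–11:20, 14:20–15:10, 16:20–16:30.
Windows ≥ 40 min: 08:50–09:30, 14:20–15:10.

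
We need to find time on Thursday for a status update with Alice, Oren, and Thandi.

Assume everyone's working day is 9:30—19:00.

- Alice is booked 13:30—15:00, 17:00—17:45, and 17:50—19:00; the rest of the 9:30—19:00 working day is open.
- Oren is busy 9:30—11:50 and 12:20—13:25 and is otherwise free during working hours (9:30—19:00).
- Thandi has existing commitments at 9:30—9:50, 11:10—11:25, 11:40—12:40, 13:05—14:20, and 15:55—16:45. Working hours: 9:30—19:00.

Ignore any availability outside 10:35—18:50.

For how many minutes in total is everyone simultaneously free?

Alice free within 09:30–19:00: 09:30–13:30, 15:00–17:00, 17:45–17:50.
Oren free within 09:30–19:00: 11:50–12:20, 13:25–19:00.
Thandi free within 09:30–19:00: 09:50–11:10, 11:25–11:40, 12:40–13:05, 14:20–15:55, 16:45–19:00.
Alice ∩ Oren: 11:50–12:20, 13:25–13:30, 15:00–17:00, 17:45–17:50.
Alice ∩ Oren ∩ Thandi: 15:00–15:55, 16:45–17:00, 17:45–17:50.
Restricted to 10:35–18:50: 15:00–15:55, 16:45–17:00, 17:45–17:50.
Total common minutes: 55 + 15 + 5 = 75.

75 minutes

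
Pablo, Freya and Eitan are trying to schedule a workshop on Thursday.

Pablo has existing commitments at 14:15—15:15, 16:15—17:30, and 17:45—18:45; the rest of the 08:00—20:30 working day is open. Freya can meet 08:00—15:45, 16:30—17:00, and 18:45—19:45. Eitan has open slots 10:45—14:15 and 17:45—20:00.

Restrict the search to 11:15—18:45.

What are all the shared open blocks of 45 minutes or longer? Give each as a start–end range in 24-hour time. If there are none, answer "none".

Pablo free within 08:00–20:30: 08:00–14:15, 15:15–16:15, 17:30–17:45, 18:45–20:30.
Pablo ∩ Freya: 08:00–14:15, 15:15–15:45, 18:45–19:45.
Pablo ∩ Freya ∩ Eitan: 10:45–14:15, 18:45–19:45.
Restricted to 11:15–18:45: 11:15–14:15.
Windows ≥ 45 min: 11:15–14:15.

11:15–14:15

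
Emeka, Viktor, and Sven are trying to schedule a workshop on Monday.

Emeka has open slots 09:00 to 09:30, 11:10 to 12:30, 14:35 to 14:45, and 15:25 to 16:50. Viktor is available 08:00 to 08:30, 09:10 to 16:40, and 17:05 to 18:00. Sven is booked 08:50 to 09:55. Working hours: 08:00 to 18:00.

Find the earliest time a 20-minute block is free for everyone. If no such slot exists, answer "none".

Sven free within 08:00–18:00: 08:00–08:50, 09:55–18:00.
Emeka ∩ Viktor: 09:10–09:30, 11:10–12:30, 14:35–14:45, 15:25–16:40.
Emeka ∩ Viktor ∩ Sven: 11:10–12:30, 14:35–14:45, 15:25–16:40.
Windows ≥ 20 min: 11:10–12:30, 15:25–16:40.
Earliest such window starts at 11:10.

11:10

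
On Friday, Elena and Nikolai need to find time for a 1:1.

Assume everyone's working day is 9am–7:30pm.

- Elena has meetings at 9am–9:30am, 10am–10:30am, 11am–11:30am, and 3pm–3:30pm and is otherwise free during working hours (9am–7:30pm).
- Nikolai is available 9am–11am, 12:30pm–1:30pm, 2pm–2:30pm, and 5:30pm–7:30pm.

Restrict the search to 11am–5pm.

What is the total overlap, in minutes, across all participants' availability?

Elena free within 09:00–19:30: 09:30–10:00, 10:30–11:00, 11:30–15:00, 15:30–19:30.
Elena ∩ Nikolai: 09:30–10:00, 10:30–11:00, 12:30–13:30, 14:00–14:30, 17:30–19:30.
Restricted to 11:00–17:00: 12:30–13:30, 14:00–14:30.
Total common minutes: 60 + 30 = 90.

90 minutes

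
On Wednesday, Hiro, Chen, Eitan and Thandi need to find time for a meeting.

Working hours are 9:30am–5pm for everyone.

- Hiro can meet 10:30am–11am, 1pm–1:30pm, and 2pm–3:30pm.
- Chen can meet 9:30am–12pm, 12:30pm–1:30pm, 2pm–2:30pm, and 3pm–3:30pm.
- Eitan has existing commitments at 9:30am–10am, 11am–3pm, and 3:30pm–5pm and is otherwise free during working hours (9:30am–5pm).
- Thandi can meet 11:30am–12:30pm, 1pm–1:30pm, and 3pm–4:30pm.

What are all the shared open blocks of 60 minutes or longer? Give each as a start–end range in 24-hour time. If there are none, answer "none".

none

Eitan free within 09:30–17:00: 10:00–11:00, 15:00–15:30.
Hiro ∩ Chen: 10:30–11:00, 13:00–13:30, 14:00–14:30, 15:00–15:30.
Hiro ∩ Chen ∩ Eitan: 10:30–11:00, 15:00–15:30.
Hiro ∩ Chen ∩ Eitan ∩ Thandi: 15:00–15:30.
Windows ≥ 60 min: (none).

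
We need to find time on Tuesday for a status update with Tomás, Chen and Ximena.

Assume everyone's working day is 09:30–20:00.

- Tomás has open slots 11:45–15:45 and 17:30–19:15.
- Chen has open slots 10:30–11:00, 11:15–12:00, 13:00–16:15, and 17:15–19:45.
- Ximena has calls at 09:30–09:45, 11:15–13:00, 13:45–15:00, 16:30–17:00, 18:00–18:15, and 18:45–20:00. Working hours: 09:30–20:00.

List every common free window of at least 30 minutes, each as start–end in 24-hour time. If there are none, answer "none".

13:00–13:45, 15:00–15:45, 17:30–18:00, 18:15–18:45

Ximena free within 09:30–20:00: 09:45–11:15, 13:00–13:45, 15:00–16:30, 17:00–18:00, 18:15–18:45.
Tomás ∩ Chen: 11:45–12:00, 13:00–15:45, 17:30–19:15.
Tomás ∩ Chen ∩ Ximena: 13:00–13:45, 15:00–15:45, 17:30–18:00, 18:15–18:45.
Windows ≥ 30 min: 13:00–13:45, 15:00–15:45, 17:30–18:00, 18:15–18:45.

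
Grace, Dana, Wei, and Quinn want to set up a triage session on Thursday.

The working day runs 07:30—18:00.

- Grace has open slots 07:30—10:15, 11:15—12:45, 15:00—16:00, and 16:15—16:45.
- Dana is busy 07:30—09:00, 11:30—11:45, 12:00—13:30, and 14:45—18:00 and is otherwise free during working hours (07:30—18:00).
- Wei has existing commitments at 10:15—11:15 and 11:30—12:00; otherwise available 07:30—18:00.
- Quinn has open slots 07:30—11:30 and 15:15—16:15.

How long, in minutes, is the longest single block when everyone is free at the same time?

75 minutes

Dana free within 07:30–18:00: 09:00–11:30, 11:45–12:00, 13:30–14:45.
Wei free within 07:30–18:00: 07:30–10:15, 11:15–11:30, 12:00–18:00.
Grace ∩ Dana: 09:00–10:15, 11:15–11:30, 11:45–12:00.
Grace ∩ Dana ∩ Wei: 09:00–10:15, 11:15–11:30.
Grace ∩ Dana ∩ Wei ∩ Quinn: 09:00–10:15, 11:15–11:30.
Common window lengths: 75, 15 min; longest is 75.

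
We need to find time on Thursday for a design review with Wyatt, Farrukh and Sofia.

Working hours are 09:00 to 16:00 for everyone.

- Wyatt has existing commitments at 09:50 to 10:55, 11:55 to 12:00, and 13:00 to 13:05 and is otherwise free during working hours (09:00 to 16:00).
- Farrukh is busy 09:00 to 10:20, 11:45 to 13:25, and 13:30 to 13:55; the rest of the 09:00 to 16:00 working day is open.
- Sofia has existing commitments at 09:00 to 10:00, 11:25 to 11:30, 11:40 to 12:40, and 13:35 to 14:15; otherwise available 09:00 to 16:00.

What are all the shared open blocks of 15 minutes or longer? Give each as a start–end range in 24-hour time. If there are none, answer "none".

10:55–11:25, 14:15–16:00

Wyatt free within 09:00–16:00: 09:00–09:50, 10:55–11:55, 12:00–13:00, 13:05–16:00.
Farrukh free within 09:00–16:00: 10:20–11:45, 13:25–13:30, 13:55–16:00.
Sofia free within 09:00–16:00: 10:00–11:25, 11:30–11:40, 12:40–13:35, 14:15–16:00.
Wyatt ∩ Farrukh: 10:55–11:45, 13:25–13:30, 13:55–16:00.
Wyatt ∩ Farrukh ∩ Sofia: 10:55–11:25, 11:30–11:40, 13:25–13:30, 14:15–16:00.
Windows ≥ 15 min: 10:55–11:25, 14:15–16:00.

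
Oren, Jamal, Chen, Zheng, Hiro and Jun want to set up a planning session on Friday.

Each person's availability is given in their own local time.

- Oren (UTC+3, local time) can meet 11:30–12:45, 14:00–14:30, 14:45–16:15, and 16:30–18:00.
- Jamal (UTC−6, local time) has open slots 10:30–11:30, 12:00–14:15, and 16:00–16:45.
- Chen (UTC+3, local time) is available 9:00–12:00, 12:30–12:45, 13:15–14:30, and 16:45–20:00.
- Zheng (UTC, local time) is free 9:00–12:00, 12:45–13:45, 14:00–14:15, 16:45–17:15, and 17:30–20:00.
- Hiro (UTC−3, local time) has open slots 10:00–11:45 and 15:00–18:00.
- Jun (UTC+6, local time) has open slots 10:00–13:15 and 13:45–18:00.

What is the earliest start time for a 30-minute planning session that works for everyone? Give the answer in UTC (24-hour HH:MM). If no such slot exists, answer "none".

Oren → UTC: 08:30–09:45, 11:00–11:30, 11:45–13:15, 13:30–15:00.
Jamal → UTC: 16:30–17:30, 18:00–20:15, 22:00–22:45.
Chen → UTC: 06:00–09:00, 09:30–09:45, 10:15–11:30, 13:45–17:00.
Zheng → UTC: 09:00–12:00, 12:45–13:45, 14:00–14:15, 16:45–17:15, 17:30–20:00.
Hiro → UTC: 13:00–14:45, 18:00–21:00.
Jun → UTC: 04:00–07:15, 07:45–12:00.
Oren ∩ Jamal: (none).
Oren ∩ Jamal ∩ Chen: (none).
Oren ∩ Jamal ∩ Chen ∩ Zheng: (none).
Oren ∩ Jamal ∩ Chen ∩ Zheng ∩ Hiro: (none).
Oren ∩ Jamal ∩ Chen ∩ Zheng ∩ Hiro ∩ Jun: (none).
Windows ≥ 30 min: (none).

none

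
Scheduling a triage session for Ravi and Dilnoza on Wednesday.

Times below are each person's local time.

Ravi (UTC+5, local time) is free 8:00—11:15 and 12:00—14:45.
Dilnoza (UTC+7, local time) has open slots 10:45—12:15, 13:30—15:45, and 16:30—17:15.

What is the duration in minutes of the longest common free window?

105 minutes

Ravi → UTC: 03:00–06:15, 07:00–09:45.
Dilnoza → UTC: 03:45–05:15, 06:30–08:45, 09:30–10:15.
Ravi ∩ Dilnoza: 03:45–05:15, 07:00–08:45, 09:30–09:45.
Common window lengths: 90, 105, 15 min; longest is 105.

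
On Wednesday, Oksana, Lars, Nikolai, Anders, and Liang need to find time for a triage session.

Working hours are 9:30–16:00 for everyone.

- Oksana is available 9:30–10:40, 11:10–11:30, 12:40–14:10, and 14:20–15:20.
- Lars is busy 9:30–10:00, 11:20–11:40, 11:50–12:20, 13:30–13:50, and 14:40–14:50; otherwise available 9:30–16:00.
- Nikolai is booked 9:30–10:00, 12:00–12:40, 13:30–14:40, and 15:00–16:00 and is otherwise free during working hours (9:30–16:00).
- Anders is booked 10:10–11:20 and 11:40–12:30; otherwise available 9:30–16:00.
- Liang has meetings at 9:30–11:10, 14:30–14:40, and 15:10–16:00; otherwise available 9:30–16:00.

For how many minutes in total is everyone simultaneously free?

Lars free within 09:30–16:00: 10:00–11:20, 11:40–11:50, 12:20–13:30, 13:50–14:40, 14:50–16:00.
Nikolai free within 09:30–16:00: 10:00–12:00, 12:40–13:30, 14:40–15:00.
Anders free within 09:30–16:00: 09:30–10:10, 11:20–11:40, 12:30–16:00.
Liang free within 09:30–16:00: 11:10–14:30, 14:40–15:10.
Oksana ∩ Lars: 10:00–10:40, 11:10–11:20, 12:40–13:30, 13:50–14:10, 14:20–14:40, 14:50–15:20.
Oksana ∩ Lars ∩ Nikolai: 10:00–10:40, 11:10–11:20, 12:40–13:30, 14:50–15:00.
Oksana ∩ Lars ∩ Nikolai ∩ Anders: 10:00–10:10, 12:40–13:30, 14:50–15:00.
Oksana ∩ Lars ∩ Nikolai ∩ Anders ∩ Liang: 12:40–13:30, 14:50–15:00.
Total common minutes: 50 + 10 = 60.

60 minutes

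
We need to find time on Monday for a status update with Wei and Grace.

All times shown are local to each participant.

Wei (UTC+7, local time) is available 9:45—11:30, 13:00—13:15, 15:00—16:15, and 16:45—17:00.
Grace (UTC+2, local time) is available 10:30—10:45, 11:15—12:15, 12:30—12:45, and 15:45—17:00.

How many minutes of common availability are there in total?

Wei → UTC: 02:45–04:30, 06:00–06:15, 08:00–09:15, 09:45–10:00.
Grace → UTC: 08:30–08:45, 09:15–10:15, 10:30–10:45, 13:45–15:00.
Wei ∩ Grace: 08:30–08:45, 09:45–10:00.
Total common minutes: 15 + 15 = 30.

30 minutes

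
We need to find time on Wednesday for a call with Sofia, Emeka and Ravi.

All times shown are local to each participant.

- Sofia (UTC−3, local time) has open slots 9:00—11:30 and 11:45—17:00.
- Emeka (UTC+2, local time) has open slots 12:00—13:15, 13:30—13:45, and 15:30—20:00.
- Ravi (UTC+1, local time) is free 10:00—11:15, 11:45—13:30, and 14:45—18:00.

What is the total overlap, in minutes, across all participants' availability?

Sofia → UTC: 12:00–14:30, 14:45–20:00.
Emeka → UTC: 10:00–11:15, 11:30–11:45, 13:30–18:00.
Ravi → UTC: 09:00–10:15, 10:45–12:30, 13:45–17:00.
Sofia ∩ Emeka: 13:30–14:30, 14:45–18:00.
Sofia ∩ Emeka ∩ Ravi: 13:45–14:30, 14:45–17:00.
Total common minutes: 45 + 135 = 180.

180 minutes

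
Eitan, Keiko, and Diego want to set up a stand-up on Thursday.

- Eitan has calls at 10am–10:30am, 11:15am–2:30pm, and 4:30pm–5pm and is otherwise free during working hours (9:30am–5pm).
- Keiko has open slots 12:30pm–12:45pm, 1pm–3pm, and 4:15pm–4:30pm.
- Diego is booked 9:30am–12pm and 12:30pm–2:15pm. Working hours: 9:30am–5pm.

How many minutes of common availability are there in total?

Eitan free within 09:30–17:00: 09:30–10:00, 10:30–11:15, 14:30–16:30.
Diego free within 09:30–17:00: 12:00–12:30, 14:15–17:00.
Eitan ∩ Keiko: 14:30–15:00, 16:15–16:30.
Eitan ∩ Keiko ∩ Diego: 14:30–15:00, 16:15–16:30.
Total common minutes: 30 + 15 = 45.

45 minutes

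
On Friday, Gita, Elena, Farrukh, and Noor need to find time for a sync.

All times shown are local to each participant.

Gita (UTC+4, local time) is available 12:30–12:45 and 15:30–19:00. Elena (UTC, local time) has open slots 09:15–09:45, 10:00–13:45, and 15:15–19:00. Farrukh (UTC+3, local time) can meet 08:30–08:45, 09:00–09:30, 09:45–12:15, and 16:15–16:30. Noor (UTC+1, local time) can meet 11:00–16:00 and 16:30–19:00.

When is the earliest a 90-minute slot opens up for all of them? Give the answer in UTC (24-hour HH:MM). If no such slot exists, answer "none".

none

Gita → UTC: 08:30–08:45, 11:30–15:00.
Elena → UTC: 09:15–09:45, 10:00–13:45, 15:15–19:00.
Farrukh → UTC: 05:30–05:45, 06:00–06:30, 06:45–09:15, 13:15–13:30.
Noor → UTC: 10:00–15:00, 15:30–18:00.
Gita ∩ Elena: 11:30–13:45.
Gita ∩ Elena ∩ Farrukh: 13:15–13:30.
Gita ∩ Elena ∩ Farrukh ∩ Noor: 13:15–13:30.
Windows ≥ 90 min: (none).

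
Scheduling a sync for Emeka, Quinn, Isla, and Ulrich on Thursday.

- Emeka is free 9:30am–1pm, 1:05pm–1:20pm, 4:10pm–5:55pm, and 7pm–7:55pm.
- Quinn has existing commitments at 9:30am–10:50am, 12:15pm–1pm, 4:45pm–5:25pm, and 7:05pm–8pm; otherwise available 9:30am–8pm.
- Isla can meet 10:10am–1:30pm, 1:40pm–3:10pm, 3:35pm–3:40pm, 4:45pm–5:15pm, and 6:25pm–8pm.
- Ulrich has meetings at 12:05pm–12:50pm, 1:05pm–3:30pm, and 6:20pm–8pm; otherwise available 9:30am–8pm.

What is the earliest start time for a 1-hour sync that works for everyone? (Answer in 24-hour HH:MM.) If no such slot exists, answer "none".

Quinn free within 09:30–20:00: 10:50–12:15, 13:00–16:45, 17:25–19:05.
Ulrich free within 09:30–20:00: 09:30–12:05, 12:50–13:05, 15:30–18:20.
Emeka ∩ Quinn: 10:50–12:15, 13:05–13:20, 16:10–16:45, 17:25–17:55, 19:00–19:05.
Emeka ∩ Quinn ∩ Isla: 10:50–12:15, 13:05–13:20, 19:00–19:05.
Emeka ∩ Quinn ∩ Isla ∩ Ulrich: 10:50–12:05.
Windows ≥ 60 min: 10:50–12:05.
Earliest such window starts at 10:50.

10:50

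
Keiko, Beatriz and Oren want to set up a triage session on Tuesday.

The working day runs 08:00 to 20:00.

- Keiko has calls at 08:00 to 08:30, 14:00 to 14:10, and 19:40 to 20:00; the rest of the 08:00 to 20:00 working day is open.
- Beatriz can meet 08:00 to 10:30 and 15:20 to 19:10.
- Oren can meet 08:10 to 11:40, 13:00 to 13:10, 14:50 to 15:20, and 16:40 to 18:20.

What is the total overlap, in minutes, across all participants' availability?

220 minutes

Keiko free within 08:00–20:00: 08:30–14:00, 14:10–19:40.
Keiko ∩ Beatriz: 08:30–10:30, 15:20–19:10.
Keiko ∩ Beatriz ∩ Oren: 08:30–10:30, 16:40–18:20.
Total common minutes: 120 + 100 = 220.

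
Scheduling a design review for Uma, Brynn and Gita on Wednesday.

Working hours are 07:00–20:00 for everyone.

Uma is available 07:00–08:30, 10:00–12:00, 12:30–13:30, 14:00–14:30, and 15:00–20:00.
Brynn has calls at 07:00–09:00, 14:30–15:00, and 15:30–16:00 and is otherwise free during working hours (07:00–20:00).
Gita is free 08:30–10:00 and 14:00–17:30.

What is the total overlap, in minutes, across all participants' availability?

Brynn free within 07:00–20:00: 09:00–14:30, 15:00–15:30, 16:00–20:00.
Uma ∩ Brynn: 10:00–12:00, 12:30–13:30, 14:00–14:30, 15:00–15:30, 16:00–20:00.
Uma ∩ Brynn ∩ Gita: 14:00–14:30, 15:00–15:30, 16:00–17:30.
Total common minutes: 30 + 30 + 90 = 150.

150 minutes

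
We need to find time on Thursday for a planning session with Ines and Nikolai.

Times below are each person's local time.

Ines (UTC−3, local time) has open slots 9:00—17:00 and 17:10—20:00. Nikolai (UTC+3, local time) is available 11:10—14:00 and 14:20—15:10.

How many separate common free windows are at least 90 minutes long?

Ines → UTC: 12:00–20:00, 20:10–23:00.
Nikolai → UTC: 08:10–11:00, 11:20–12:10.
Ines ∩ Nikolai: 12:00–12:10.
Windows ≥ 90 min: (none).
That's 0 windows.

0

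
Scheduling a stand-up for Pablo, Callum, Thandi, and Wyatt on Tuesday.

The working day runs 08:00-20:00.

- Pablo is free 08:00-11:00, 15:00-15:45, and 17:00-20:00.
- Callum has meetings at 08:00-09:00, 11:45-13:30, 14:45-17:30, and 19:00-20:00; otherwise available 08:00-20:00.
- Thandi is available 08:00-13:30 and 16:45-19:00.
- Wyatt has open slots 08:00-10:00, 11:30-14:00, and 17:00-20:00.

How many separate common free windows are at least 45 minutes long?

2

Callum free within 08:00–20:00: 09:00–11:45, 13:30–14:45, 17:30–19:00.
Pablo ∩ Callum: 09:00–11:00, 17:30–19:00.
Pablo ∩ Callum ∩ Thandi: 09:00–11:00, 17:30–19:00.
Pablo ∩ Callum ∩ Thandi ∩ Wyatt: 09:00–10:00, 17:30–19:00.
Windows ≥ 45 min: 09:00–10:00, 17:30–19:00.
That's 2 windows.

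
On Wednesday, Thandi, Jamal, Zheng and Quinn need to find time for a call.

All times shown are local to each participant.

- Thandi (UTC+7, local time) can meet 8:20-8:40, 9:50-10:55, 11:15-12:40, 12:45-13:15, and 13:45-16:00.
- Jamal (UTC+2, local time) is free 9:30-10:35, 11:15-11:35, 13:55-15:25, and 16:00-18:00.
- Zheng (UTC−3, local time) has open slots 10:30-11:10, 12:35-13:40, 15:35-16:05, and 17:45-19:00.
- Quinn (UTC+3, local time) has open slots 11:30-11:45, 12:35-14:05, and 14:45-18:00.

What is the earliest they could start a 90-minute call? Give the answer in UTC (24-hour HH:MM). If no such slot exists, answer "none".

none

Thandi → UTC: 01:20–01:40, 02:50–03:55, 04:15–05:40, 05:45–06:15, 06:45–09:00.
Jamal → UTC: 07:30–08:35, 09:15–09:35, 11:55–13:25, 14:00–16:00.
Zheng → UTC: 13:30–14:10, 15:35–16:40, 18:35–19:05, 20:45–22:00.
Quinn → UTC: 08:30–08:45, 09:35–11:05, 11:45–15:00.
Thandi ∩ Jamal: 07:30–08:35.
Thandi ∩ Jamal ∩ Zheng: (none).
Thandi ∩ Jamal ∩ Zheng ∩ Quinn: (none).
Windows ≥ 90 min: (none).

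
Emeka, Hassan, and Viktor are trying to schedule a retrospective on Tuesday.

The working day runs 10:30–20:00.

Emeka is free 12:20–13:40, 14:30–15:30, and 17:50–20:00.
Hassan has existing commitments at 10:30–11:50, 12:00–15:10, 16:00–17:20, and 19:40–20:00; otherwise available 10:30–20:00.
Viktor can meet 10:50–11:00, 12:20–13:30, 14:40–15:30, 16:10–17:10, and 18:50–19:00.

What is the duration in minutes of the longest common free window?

Hassan free within 10:30–20:00: 11:50–12:00, 15:10–16:00, 17:20–19:40.
Emeka ∩ Hassan: 15:10–15:30, 17:50–19:40.
Emeka ∩ Hassan ∩ Viktor: 15:10–15:30, 18:50–19:00.
Common window lengths: 20, 10 min; longest is 20.

20 minutes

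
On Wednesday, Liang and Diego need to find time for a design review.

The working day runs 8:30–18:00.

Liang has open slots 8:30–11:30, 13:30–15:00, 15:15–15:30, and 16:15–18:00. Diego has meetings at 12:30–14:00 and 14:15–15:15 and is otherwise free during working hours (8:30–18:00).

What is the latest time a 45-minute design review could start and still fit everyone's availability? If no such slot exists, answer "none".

17:15

Diego free within 08:30–18:00: 08:30–12:30, 14:00–14:15, 15:15–18:00.
Liang ∩ Diego: 08:30–11:30, 14:00–14:15, 15:15–15:30, 16:15–18:00.
Windows ≥ 45 min: 08:30–11:30, 16:15–18:00.
Latest start in the last window 16:15–18:00 is 18:00 − 45 min = 17:15.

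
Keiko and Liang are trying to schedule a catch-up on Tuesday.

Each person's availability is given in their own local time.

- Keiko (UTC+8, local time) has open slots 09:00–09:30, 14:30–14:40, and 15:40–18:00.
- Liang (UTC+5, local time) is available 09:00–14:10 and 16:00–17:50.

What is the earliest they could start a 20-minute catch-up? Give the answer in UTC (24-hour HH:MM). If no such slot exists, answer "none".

07:40

Keiko → UTC: 01:00–01:30, 06:30–06:40, 07:40–10:00.
Liang → UTC: 04:00–09:10, 11:00–12:50.
Keiko ∩ Liang: 06:30–06:40, 07:40–09:10.
Windows ≥ 20 min: 07:40–09:10.
Earliest such window starts at 07:40.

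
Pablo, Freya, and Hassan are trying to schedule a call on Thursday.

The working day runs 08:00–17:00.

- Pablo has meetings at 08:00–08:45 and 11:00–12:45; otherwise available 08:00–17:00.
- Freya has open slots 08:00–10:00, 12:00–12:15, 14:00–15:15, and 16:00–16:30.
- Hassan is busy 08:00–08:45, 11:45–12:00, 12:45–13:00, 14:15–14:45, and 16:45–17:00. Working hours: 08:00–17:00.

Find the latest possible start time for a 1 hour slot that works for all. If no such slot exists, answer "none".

Pablo free within 08:00–17:00: 08:45–11:00, 12:45–17:00.
Hassan free within 08:00–17:00: 08:45–11:45, 12:00–12:45, 13:00–14:15, 14:45–16:45.
Pablo ∩ Freya: 08:45–10:00, 14:00–15:15, 16:00–16:30.
Pablo ∩ Freya ∩ Hassan: 08:45–10:00, 14:00–14:15, 14:45–15:15, 16:00–16:30.
Windows ≥ 60 min: 08:45–10:00.
Latest start in the last window 08:45–10:00 is 10:00 − 60 min = 09:00.

09:00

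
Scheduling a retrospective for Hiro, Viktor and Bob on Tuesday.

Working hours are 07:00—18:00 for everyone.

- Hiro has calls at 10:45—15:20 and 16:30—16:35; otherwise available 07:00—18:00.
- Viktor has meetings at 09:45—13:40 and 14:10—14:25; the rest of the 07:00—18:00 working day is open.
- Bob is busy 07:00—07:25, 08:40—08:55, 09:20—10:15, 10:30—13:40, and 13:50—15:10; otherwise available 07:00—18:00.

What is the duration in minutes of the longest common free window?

85 minutes

Hiro free within 07:00–18:00: 07:00–10:45, 15:20–16:30, 16:35–18:00.
Viktor free within 07:00–18:00: 07:00–09:45, 13:40–14:10, 14:25–18:00.
Bob free within 07:00–18:00: 07:25–08:40, 08:55–09:20, 10:15–10:30, 13:40–13:50, 15:10–18:00.
Hiro ∩ Viktor: 07:00–09:45, 15:20–16:30, 16:35–18:00.
Hiro ∩ Viktor ∩ Bob: 07:25–08:40, 08:55–09:20, 15:20–16:30, 16:35–18:00.
Common window lengths: 75, 25, 70, 85 min; longest is 85.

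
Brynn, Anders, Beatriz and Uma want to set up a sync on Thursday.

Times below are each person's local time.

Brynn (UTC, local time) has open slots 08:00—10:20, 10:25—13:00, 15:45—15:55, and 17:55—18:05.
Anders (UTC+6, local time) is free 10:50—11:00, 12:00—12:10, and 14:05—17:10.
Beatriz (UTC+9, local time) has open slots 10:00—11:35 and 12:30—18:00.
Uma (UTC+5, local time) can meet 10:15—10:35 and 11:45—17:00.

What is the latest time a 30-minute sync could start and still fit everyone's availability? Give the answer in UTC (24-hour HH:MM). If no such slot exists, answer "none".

Brynn → UTC: 08:00–10:20, 10:25–13:00, 15:45–15:55, 17:55–18:05.
Anders → UTC: 04:50–05:00, 06:00–06:10, 08:05–11:10.
Beatriz → UTC: 01:00–02:35, 03:30–09:00.
Uma → UTC: 05:15–05:35, 06:45–12:00.
Brynn ∩ Anders: 08:05–10:20, 10:25–11:10.
Brynn ∩ Anders ∩ Beatriz: 08:05–09:00.
Brynn ∩ Anders ∩ Beatriz ∩ Uma: 08:05–09:00.
Windows ≥ 30 min: 08:05–09:00.
Latest start in the last window 08:05–09:00 is 09:00 − 30 min = 08:30.

08:30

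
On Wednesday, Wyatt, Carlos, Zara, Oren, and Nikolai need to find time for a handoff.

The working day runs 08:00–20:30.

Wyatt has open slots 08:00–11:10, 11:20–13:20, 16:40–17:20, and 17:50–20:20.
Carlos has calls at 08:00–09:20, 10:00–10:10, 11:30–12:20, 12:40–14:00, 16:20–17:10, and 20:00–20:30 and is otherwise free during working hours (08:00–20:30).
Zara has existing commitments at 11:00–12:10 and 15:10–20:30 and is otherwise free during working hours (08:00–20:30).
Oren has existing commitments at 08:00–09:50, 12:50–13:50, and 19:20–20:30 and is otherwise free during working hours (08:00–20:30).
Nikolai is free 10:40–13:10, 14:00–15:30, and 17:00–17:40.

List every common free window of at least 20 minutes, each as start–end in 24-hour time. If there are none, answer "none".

10:40–11:00, 12:20–12:40

Carlos free within 08:00–20:30: 09:20–10:00, 10:10–11:30, 12:20–12:40, 14:00–16:20, 17:10–20:00.
Zara free within 08:00–20:30: 08:00–11:00, 12:10–15:10.
Oren free within 08:00–20:30: 09:50–12:50, 13:50–19:20.
Wyatt ∩ Carlos: 09:20–10:00, 10:10–11:10, 11:20–11:30, 12:20–12:40, 17:10–17:20, 17:50–20:00.
Wyatt ∩ Carlos ∩ Zara: 09:20–10:00, 10:10–11:00, 12:20–12:40.
Wyatt ∩ Carlos ∩ Zara ∩ Oren: 09:50–10:00, 10:10–11:00, 12:20–12:40.
Wyatt ∩ Carlos ∩ Zara ∩ Oren ∩ Nikolai: 10:40–11:00, 12:20–12:40.
Windows ≥ 20 min: 10:40–11:00, 12:20–12:40.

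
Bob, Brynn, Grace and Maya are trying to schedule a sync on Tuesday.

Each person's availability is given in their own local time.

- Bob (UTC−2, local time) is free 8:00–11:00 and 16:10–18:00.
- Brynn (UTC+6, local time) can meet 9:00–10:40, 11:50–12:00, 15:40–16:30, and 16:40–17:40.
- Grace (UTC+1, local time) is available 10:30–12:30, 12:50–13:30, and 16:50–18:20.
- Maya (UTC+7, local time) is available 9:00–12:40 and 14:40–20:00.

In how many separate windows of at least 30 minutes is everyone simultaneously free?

2

Bob → UTC: 10:00–13:00, 18:10–20:00.
Brynn → UTC: 03:00–04:40, 05:50–06:00, 09:40–10:30, 10:40–11:40.
Grace → UTC: 09:30–11:30, 11:50–12:30, 15:50–17:20.
Maya → UTC: 02:00–05:40, 07:40–13:00.
Bob ∩ Brynn: 10:00–10:30, 10:40–11:40.
Bob ∩ Brynn ∩ Grace: 10:00–10:30, 10:40–11:30.
Bob ∩ Brynn ∩ Grace ∩ Maya: 10:00–10:30, 10:40–11:30.
Windows ≥ 30 min: 10:00–10:30, 10:40–11:30.
That's 2 windows.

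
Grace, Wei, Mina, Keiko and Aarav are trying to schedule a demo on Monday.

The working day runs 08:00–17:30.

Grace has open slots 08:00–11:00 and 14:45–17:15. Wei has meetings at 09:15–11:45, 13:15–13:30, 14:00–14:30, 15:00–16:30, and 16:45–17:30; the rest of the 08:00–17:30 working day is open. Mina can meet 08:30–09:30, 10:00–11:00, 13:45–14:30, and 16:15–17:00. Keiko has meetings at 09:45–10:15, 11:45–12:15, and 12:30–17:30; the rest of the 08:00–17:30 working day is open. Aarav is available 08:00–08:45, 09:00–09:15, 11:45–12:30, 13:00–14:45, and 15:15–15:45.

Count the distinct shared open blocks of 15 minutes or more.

2

Wei free within 08:00–17:30: 08:00–09:15, 11:45–13:15, 13:30–14:00, 14:30–15:00, 16:30–16:45.
Keiko free within 08:00–17:30: 08:00–09:45, 10:15–11:45, 12:15–12:30.
Grace ∩ Wei: 08:00–09:15, 14:45–15:00, 16:30–16:45.
Grace ∩ Wei ∩ Mina: 08:30–09:15, 16:30–16:45.
Grace ∩ Wei ∩ Mina ∩ Keiko: 08:30–09:15.
Grace ∩ Wei ∩ Mina ∩ Keiko ∩ Aarav: 08:30–08:45, 09:00–09:15.
Windows ≥ 15 min: 08:30–08:45, 09:00–09:15.
That's 2 windows.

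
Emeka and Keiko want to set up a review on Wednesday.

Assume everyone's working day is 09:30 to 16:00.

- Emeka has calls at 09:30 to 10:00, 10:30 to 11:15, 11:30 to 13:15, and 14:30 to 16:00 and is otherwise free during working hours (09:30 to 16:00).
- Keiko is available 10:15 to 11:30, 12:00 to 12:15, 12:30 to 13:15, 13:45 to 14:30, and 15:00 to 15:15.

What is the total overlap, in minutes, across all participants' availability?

75 minutes

Emeka free within 09:30–16:00: 10:00–10:30, 11:15–11:30, 13:15–14:30.
Emeka ∩ Keiko: 10:15–10:30, 11:15–11:30, 13:45–14:30.
Total common minutes: 15 + 15 + 45 = 75.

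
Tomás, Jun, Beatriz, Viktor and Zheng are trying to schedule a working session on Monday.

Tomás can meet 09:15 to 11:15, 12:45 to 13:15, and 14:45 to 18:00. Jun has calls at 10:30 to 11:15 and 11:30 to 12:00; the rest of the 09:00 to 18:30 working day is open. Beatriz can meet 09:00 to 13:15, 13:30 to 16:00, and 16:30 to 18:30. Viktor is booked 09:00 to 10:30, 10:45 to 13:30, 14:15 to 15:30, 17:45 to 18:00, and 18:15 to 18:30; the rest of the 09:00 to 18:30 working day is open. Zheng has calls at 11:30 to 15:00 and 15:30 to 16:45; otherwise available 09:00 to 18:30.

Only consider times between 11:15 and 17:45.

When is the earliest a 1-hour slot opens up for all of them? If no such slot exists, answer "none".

Jun free within 09:00–18:30: 09:00–10:30, 11:15–11:30, 12:00–18:30.
Viktor free within 09:00–18:30: 10:30–10:45, 13:30–14:15, 15:30–17:45, 18:00–18:15.
Zheng free within 09:00–18:30: 09:00–11:30, 15:00–15:30, 16:45–18:30.
Tomás ∩ Jun: 09:15–10:30, 12:45–13:15, 14:45–18:00.
Tomás ∩ Jun ∩ Beatriz: 09:15–10:30, 12:45–13:15, 14:45–16:00, 16:30–18:00.
Tomás ∩ Jun ∩ Beatriz ∩ Viktor: 15:30–16:00, 16:30–17:45.
Tomás ∩ Jun ∩ Beatriz ∩ Viktor ∩ Zheng: 16:45–17:45.
Restricted to 11:15–17:45: 16:45–17:45.
Windows ≥ 60 min: 16:45–17:45.
Earliest such window starts at 16:45.

16:45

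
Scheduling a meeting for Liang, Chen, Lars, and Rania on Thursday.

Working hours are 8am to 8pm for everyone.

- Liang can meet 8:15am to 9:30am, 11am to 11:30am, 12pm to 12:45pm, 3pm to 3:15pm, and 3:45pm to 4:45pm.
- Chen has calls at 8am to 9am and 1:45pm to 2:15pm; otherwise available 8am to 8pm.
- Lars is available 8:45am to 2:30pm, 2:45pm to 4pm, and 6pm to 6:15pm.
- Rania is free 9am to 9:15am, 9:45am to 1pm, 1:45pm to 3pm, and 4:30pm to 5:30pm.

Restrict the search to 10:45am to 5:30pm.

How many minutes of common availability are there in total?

75 minutes

Chen free within 08:00–20:00: 09:00–13:45, 14:15–20:00.
Liang ∩ Chen: 09:00–09:30, 11:00–11:30, 12:00–12:45, 15:00–15:15, 15:45–16:45.
Liang ∩ Chen ∩ Lars: 09:00–09:30, 11:00–11:30, 12:00–12:45, 15:00–15:15, 15:45–16:00.
Liang ∩ Chen ∩ Lars ∩ Rania: 09:00–09:15, 11:00–11:30, 12:00–12:45.
Restricted to 10:45–17:30: 11:00–11:30, 12:00–12:45.
Total common minutes: 30 + 45 = 75.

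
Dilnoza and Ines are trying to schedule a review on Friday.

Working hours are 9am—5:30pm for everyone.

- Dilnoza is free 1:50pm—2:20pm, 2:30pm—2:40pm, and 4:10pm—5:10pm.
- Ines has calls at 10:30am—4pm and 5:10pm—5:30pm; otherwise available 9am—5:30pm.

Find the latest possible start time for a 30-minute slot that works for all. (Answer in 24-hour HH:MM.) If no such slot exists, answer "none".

16:40

Ines free within 09:00–17:30: 09:00–10:30, 16:00–17:10.
Dilnoza ∩ Ines: 16:10–17:10.
Windows ≥ 30 min: 16:10–17:10.
Latest start in the last window 16:10–17:10 is 17:10 − 30 min = 16:40.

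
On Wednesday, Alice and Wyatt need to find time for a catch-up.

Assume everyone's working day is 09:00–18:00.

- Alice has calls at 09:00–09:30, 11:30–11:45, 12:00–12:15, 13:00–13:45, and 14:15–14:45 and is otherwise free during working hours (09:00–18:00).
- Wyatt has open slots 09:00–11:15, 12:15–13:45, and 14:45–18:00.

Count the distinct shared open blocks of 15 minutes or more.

3

Alice free within 09:00–18:00: 09:30–11:30, 11:45–12:00, 12:15–13:00, 13:45–14:15, 14:45–18:00.
Alice ∩ Wyatt: 09:30–11:15, 12:15–13:00, 14:45–18:00.
Windows ≥ 15 min: 09:30–11:15, 12:15–13:00, 14:45–18:00.
That's 3 windows.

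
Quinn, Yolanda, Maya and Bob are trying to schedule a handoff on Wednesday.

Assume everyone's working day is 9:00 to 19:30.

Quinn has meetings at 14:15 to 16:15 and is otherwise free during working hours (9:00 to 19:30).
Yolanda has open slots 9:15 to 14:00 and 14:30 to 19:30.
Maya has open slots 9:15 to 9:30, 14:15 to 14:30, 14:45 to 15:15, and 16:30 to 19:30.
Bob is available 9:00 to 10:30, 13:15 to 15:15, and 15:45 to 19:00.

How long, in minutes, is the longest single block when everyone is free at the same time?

150 minutes

Quinn free within 09:00–19:30: 09:00–14:15, 16:15–19:30.
Quinn ∩ Yolanda: 09:15–14:00, 16:15–19:30.
Quinn ∩ Yolanda ∩ Maya: 09:15–09:30, 16:30–19:30.
Quinn ∩ Yolanda ∩ Maya ∩ Bob: 09:15–09:30, 16:30–19:00.
Common window lengths: 15, 150 min; longest is 150.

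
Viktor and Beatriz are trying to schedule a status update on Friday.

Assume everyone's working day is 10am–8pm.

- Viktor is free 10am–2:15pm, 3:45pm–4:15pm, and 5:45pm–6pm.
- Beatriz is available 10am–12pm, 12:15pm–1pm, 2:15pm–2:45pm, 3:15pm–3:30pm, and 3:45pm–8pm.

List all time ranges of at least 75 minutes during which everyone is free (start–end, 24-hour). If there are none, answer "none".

Viktor ∩ Beatriz: 10:00–12:00, 12:15–13:00, 15:45–16:15, 17:45–18:00.
Windows ≥ 75 min: 10:00–12:00.

10:00–12:00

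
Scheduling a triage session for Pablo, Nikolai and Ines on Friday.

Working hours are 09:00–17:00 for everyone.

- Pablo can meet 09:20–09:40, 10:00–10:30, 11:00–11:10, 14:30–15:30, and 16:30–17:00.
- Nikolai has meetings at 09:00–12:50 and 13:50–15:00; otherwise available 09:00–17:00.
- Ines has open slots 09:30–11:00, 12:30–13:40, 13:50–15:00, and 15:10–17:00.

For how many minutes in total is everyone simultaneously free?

50 minutes

Nikolai free within 09:00–17:00: 12:50–13:50, 15:00–17:00.
Pablo ∩ Nikolai: 15:00–15:30, 16:30–17:00.
Pablo ∩ Nikolai ∩ Ines: 15:10–15:30, 16:30–17:00.
Total common minutes: 20 + 30 = 50.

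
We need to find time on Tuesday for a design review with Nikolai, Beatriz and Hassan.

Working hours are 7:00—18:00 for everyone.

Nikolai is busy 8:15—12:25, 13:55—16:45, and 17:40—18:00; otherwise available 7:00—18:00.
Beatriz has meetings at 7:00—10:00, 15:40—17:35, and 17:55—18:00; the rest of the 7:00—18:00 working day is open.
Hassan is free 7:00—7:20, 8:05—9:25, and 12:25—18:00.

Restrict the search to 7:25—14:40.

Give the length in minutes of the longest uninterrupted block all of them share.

Nikolai free within 07:00–18:00: 07:00–08:15, 12:25–13:55, 16:45–17:40.
Beatriz free within 07:00–18:00: 10:00–15:40, 17:35–17:55.
Nikolai ∩ Beatriz: 12:25–13:55, 17:35–17:40.
Nikolai ∩ Beatriz ∩ Hassan: 12:25–13:55, 17:35–17:40.
Restricted to 07:25–14:40: 12:25–13:55.
Single common window of 90 minutes.

90 minutes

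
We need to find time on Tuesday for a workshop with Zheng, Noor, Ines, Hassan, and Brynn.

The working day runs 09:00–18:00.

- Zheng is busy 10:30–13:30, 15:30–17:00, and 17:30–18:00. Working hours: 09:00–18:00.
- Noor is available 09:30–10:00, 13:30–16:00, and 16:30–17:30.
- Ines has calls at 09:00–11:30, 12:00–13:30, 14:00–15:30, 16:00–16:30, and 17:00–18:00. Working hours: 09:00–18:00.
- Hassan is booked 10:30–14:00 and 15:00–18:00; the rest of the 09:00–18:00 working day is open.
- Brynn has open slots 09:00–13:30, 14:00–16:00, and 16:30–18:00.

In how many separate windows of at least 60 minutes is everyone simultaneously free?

0

Zheng free within 09:00–18:00: 09:00–10:30, 13:30–15:30, 17:00–17:30.
Ines free within 09:00–18:00: 11:30–12:00, 13:30–14:00, 15:30–16:00, 16:30–17:00.
Hassan free within 09:00–18:00: 09:00–10:30, 14:00–15:00.
Zheng ∩ Noor: 09:30–10:00, 13:30–15:30, 17:00–17:30.
Zheng ∩ Noor ∩ Ines: 13:30–14:00.
Zheng ∩ Noor ∩ Ines ∩ Hassan: (none).
Zheng ∩ Noor ∩ Ines ∩ Hassan ∩ Brynn: (none).
Windows ≥ 60 min: (none).
That's 0 windows.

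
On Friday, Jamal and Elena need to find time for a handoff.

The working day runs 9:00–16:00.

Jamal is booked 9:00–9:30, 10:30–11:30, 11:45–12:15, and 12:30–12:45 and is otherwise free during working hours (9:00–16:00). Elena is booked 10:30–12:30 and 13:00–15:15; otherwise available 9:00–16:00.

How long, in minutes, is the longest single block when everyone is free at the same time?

Jamal free within 09:00–16:00: 09:30–10:30, 11:30–11:45, 12:15–12:30, 12:45–16:00.
Elena free within 09:00–16:00: 09:00–10:30, 12:30–13:00, 15:15–16:00.
Jamal ∩ Elena: 09:30–10:30, 12:45–13:00, 15:15–16:00.
Common window lengths: 60, 15, 45 min; longest is 60.

60 minutes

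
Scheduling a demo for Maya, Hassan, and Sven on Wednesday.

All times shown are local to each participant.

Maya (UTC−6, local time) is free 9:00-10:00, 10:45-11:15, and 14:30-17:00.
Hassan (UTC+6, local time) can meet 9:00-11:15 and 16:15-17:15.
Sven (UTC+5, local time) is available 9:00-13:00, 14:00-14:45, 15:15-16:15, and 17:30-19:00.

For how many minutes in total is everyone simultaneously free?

0 minutes

Maya → UTC: 15:00–16:00, 16:45–17:15, 20:30–23:00.
Hassan → UTC: 03:00–05:15, 10:15–11:15.
Sven → UTC: 04:00–08:00, 09:00–09:45, 10:15–11:15, 12:30–14:00.
Maya ∩ Hassan: (none).
Maya ∩ Hassan ∩ Sven: (none).
Total common minutes: 0.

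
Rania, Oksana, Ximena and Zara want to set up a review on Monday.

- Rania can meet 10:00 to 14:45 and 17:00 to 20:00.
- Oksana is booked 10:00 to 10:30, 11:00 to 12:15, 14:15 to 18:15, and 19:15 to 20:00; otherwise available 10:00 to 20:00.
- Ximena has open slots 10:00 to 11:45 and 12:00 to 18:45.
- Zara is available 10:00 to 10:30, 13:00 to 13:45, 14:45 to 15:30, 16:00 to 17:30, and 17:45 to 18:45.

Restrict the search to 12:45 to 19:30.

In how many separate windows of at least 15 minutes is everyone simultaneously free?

2

Oksana free within 10:00–20:00: 10:30–11:00, 12:15–14:15, 18:15–19:15.
Rania ∩ Oksana: 10:30–11:00, 12:15–14:15, 18:15–19:15.
Rania ∩ Oksana ∩ Ximena: 10:30–11:00, 12:15–14:15, 18:15–18:45.
Rania ∩ Oksana ∩ Ximena ∩ Zara: 13:00–13:45, 18:15–18:45.
Restricted to 12:45–19:30: 13:00–13:45, 18:15–18:45.
Windows ≥ 15 min: 13:00–13:45, 18:15–18:45.
That's 2 windows.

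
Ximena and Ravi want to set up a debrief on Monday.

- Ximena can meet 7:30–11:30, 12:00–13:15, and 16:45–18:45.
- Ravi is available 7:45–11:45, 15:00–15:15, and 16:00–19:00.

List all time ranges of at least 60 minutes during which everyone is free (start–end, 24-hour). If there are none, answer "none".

07:45–11:30, 16:45–18:45

Ximena ∩ Ravi: 07:45–11:30, 16:45–18:45.
Windows ≥ 60 min: 07:45–11:30, 16:45–18:45.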